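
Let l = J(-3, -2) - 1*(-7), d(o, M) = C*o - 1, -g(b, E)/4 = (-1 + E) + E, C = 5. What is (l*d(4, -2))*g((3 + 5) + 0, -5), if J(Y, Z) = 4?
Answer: 9196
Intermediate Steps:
g(b, E) = 4 - 8*E (g(b, E) = -4*((-1 + E) + E) = -4*(-1 + 2*E) = 4 - 8*E)
d(o, M) = -1 + 5*o (d(o, M) = 5*o - 1 = -1 + 5*o)
l = 11 (l = 4 - 1*(-7) = 4 + 7 = 11)
(l*d(4, -2))*g((3 + 5) + 0, -5) = (11*(-1 + 5*4))*(4 - 8*(-5)) = (11*(-1 + 20))*(4 + 40) = (11*19)*44 = 209*44 = 9196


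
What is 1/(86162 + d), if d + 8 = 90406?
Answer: 1/176560 ≈ 5.6638e-6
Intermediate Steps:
d = 90398 (d = -8 + 90406 = 90398)
1/(86162 + d) = 1/(86162 + 90398) = 1/176560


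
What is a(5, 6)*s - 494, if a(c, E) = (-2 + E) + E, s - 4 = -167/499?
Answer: -228216/499 ≈ -457.35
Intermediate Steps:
s = 1829/499 (s = 4 - 167/499 = 1829/499 ≈ 3.6653)
a(c, E) = -2 + 2*E
a(5, 6)*s - 494 = (-2 + 2*6)*(1829/499) - 494 = (-2 + 12)*(1829/499) - 494 = 10*(1829/499) - 494 = 18290/499 - 494 = -228216/499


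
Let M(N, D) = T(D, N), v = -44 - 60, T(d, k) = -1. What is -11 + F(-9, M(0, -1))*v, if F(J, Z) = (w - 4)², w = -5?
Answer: -8435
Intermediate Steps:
v = -104
M(N, D) = -1
F(J, Z) = 81 (F(J, Z) = (-5 - 4)² = (-9)² = 81)
-11 + F(-9, M(0, -1))*v = -11 + 81*(-104) = -11 - 8424 = -8435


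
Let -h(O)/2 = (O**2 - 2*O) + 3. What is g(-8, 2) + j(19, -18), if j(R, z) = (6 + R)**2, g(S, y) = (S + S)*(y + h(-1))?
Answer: 785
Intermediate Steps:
h(O) = -6 - 2*O**2 + 4*O (h(O) = -2*((O**2 - 2*O) + 3) = -2*(3 + O**2 - 2*O) = -6 - 2*O**2 + 4*O)
g(S, y) = 2*S*(-12 + y) (g(S, y) = (S + S)*(y + (-6 - 2*(-1)**2 + 4*(-1))) = (2*S)*(y + (-6 - 2*1 - 4)) = (2*S)*(y + (-6 - 2 - 4)) = (2*S)*(y - 12) = (2*S)*(-12 + y) = 2*S*(-12 + y))
g(-8, 2) + j(19, -18) = 2*(-8)*(-12 + 2) + (6 + 19)**2 = 2*(-8)*(-10) + 25**2 = 160 + 625 = 785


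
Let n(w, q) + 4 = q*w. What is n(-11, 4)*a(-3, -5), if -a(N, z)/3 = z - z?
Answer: 0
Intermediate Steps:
a(N, z) = 0 (a(N, z) = -3*(z - z) = -3*0 = 0)
n(w, q) = -4 + q*w
n(-11, 4)*a(-3, -5) = (-4 + 4*(-11))*0 = (-4 - 44)*0 = -48*0 = 0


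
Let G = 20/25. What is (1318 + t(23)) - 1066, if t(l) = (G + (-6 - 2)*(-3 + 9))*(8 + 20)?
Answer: -5348/5 ≈ -1069.6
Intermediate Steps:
G = 4/5 (G = 20*(1/25) = 4/5 ≈ 0.80000)
t(l) = -6608/5 (t(l) = (4/5 + (-6 - 2)*(-3 + 9))*(8 + 20) = (4/5 - 8*6)*28 = (4/5 - 48)*28 = -236/5*28 = -6608/5)
(1318 + t(23)) - 1066 = (1318 - 6608/5) - 1066 = -18/5 - 1066 = -5348/5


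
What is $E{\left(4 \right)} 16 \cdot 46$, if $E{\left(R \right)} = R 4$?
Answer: $11776$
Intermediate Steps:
$E{\left(R \right)} = 4 R$
$E{\left(4 \right)} 16 \cdot 46 = 4 \cdot 4 \cdot 16 \cdot 46 = 16 \cdot 16 \cdot 46 = 256 \cdot 46 = 11776$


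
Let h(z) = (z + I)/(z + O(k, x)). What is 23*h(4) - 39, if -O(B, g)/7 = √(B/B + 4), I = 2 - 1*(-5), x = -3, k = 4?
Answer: -9943/229 - 1771*√5/229 ≈ -60.712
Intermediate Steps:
I = 7 (I = 2 + 5 = 7)
O(B, g) = -7*√5 (O(B, g) = -7*√(B/B + 4) = -7*√(1 + 4) = -7*√5)
h(z) = (7 + z)/(z - 7*√5) (h(z) = (z + 7)/(z - 7*√5) = (7 + z)/(z - 7*√5))
23*h(4) - 39 = 23*((7 + 4)/(4 - 7*√5)) - 39 = 23*(11/(4 - 7*√5)) - 39 = 253/(4 - 7*√5) - 39 = -39 + 253/(4 - 7*√5)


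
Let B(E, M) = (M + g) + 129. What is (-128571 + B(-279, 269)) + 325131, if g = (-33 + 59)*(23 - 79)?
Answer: 195502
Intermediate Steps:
g = -1456 (g = 26*(-56) = -1456)
B(E, M) = -1327 + M (B(E, M) = (M - 1456) + 129 = (-1456 + M) + 129 = -1327 + M)
(-128571 + B(-279, 269)) + 325131 = (-128571 + (-1327 + 269)) + 325131 = (-128571 - 1058) + 325131 = -129629 + 325131 = 195502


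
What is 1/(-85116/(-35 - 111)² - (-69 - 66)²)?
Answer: -5329/97142304 ≈ -5.4858e-5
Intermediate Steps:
1/(-85116/(-35 - 111)² - (-69 - 66)²) = 1/(-85116/((-146)²) - 1*(-135)²) = 1/(-85116/21316 - 1*18225) = 1/(-85116*1/21316 - 18225) = 1/(-21279/5329 - 18225) = 1/(-97142304/5329) = -5329/97142304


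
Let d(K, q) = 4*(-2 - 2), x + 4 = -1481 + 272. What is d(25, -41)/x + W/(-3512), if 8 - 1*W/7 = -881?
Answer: -7492307/4260056 ≈ -1.7587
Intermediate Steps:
W = 6223 (W = 56 - 7*(-881) = 56 + 6167 = 6223)
x = -1213 (x = -4 + (-1481 + 272) = -4 - 1209 = -1213)
d(K, q) = -16 (d(K, q) = 4*(-4) = -16)
d(25, -41)/x + W/(-3512) = -16/(-1213) + 6223/(-3512) = -16*(-1/1213) + 6223*(-1/3512) = 16/1213 - 6223/3512 = -7492307/4260056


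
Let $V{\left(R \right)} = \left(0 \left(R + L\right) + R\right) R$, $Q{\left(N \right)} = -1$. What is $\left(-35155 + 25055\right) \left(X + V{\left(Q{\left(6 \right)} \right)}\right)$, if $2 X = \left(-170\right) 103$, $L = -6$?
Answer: $88415400$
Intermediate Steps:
$X = -8755$ ($X = \frac{\left(-170\right) 103}{2} = \frac{1}{2} \left(-17510\right) = -8755$)
$V{\left(R \right)} = R^{2}$ ($V{\left(R \right)} = \left(0 \left(R - 6\right) + R\right) R = \left(0 \left(-6 + R\right) + R\right) R = \left(0 + R\right) R = R R = R^{2}$)
$\left(-35155 + 25055\right) \left(X + V{\left(Q{\left(6 \right)} \right)}\right) = \left(-35155 + 25055\right) \left(-8755 + \left(-1\right)^{2}\right) = - 10100 \left(-8755 + 1\right) = \left(-10100\right) \left(-8754\right) = 88415400$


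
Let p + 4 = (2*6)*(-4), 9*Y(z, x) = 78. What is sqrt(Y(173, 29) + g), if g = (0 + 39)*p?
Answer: I*sqrt(18174)/3 ≈ 44.937*I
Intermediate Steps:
Y(z, x) = 26/3 (Y(z, x) = (1/9)*78 = 26/3)
p = -52 (p = -4 + (2*6)*(-4) = -4 + 12*(-4) = -4 - 48 = -52)
g = -2028 (g = (0 + 39)*(-52) = 39*(-52) = -2028)
sqrt(Y(173, 29) + g) = sqrt(26/3 - 2028) = sqrt(-6058/3) = I*sqrt(18174)/3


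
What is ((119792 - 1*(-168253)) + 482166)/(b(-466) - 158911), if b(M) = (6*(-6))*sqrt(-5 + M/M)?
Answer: -122395000221/25252711105 + 55455192*I/25252711105 ≈ -4.8468 + 0.002196*I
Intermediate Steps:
b(M) = -72*I (b(M) = -36*sqrt(-5 + 1) = -72*I)
((119792 - 1*(-168253)) + 482166)/(b(-466) - 158911) = ((119792 - 1*(-168253)) + 482166)/(-72*I - 158911) = ((119792 + 168253) + 482166)/(-158911 - 72*I) = (288045 + 482166)*((-158911 + 72*I)/25252711105) = 770211*((-158911 + 72*I)/25252711105) = 770211*(-158911 + 72*I)/25252711105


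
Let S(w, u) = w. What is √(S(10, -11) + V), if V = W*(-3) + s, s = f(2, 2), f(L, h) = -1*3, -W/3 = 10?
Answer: √97 ≈ 9.8489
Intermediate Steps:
W = -30 (W = -3*10 = -30)
f(L, h) = -3
s = -3
V = 87 (V = -30*(-3) - 3 = 90 - 3 = 87)
√(S(10, -11) + V) = √(10 + 87) = √97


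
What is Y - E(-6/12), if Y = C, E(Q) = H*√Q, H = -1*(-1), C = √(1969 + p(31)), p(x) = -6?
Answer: √1963 - I*√2/2 ≈ 44.306 - 0.70711*I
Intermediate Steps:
C = √1963 (C = √(1969 - 6) = √1963 ≈ 44.306)
H = 1
E(Q) = √Q (E(Q) = 1*√Q = √Q)
Y = √1963 ≈ 44.306
Y - E(-6/12) = √1963 - √(-6/12) = √1963 - √(-6*1/12) = √1963 - √(-½) = √1963 - I*√2/2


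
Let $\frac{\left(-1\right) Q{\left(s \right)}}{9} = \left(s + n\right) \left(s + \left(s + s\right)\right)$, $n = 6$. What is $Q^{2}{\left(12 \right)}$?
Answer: $34012224$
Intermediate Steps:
$Q{\left(s \right)} = - 27 s \left(6 + s\right)$ ($Q{\left(s \right)} = - 9 \left(s + 6\right) \left(s + \left(s + s\right)\right) = - 9 \left(6 + s\right) \left(s + 2 s\right) = - 9 \left(6 + s\right) 3 s = - 9 \cdot 3 s \left(6 + s\right) = - 27 s \left(6 + s\right)$)
$Q^{2}{\left(12 \right)} = \left(\left(-27\right) 12 \left(6 + 12\right)\right)^{2} = \left(\left(-27\right) 12 \cdot 18\right)^{2} = \left(-5832\right)^{2} = 34012224$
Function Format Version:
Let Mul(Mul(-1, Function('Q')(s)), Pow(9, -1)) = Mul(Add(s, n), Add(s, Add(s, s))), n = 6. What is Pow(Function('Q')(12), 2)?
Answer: 34012224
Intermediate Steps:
Function('Q')(s) = Mul(-27, s, Add(6, s)) (Function('Q')(s) = Mul(-9, Mul(Add(s, 6), Add(s, Add(s, s)))) = Mul(-9, Mul(Add(6, s), Add(s, Mul(2, s)))) = Mul(-9, Mul(Add(6, s), Mul(3, s))) = Mul(-9, Mul(3, s, Add(6, s))) = Mul(-27, s, Add(6, s)))
Pow(Function('Q')(12), 2) = Pow(Mul(-27, 12, Add(6, 12)), 2) = Pow(Mul(-27, 12, 18), 2) = Pow(-5832, 2) = 34012224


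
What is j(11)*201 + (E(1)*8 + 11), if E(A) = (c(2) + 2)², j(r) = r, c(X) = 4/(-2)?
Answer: 2222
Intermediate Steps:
c(X) = -2 (c(X) = 4*(-½) = -2)
E(A) = 0 (E(A) = (-2 + 2)² = 0² = 0)
j(11)*201 + (E(1)*8 + 11) = 11*201 + (0*8 + 11) = 2211 + (0 + 11) = 2211 + 11 = 2222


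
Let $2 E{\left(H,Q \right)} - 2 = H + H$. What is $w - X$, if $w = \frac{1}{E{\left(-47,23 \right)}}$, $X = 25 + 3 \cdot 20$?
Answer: $- \frac{3911}{46} \approx -85.022$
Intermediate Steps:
$E{\left(H,Q \right)} = 1 + H$ ($E{\left(H,Q \right)} = 1 + \frac{H + H}{2} = 1 + \frac{2 H}{2} = 1 + H$)
$X = 85$ ($X = 25 + 60 = 85$)
$w = - \frac{1}{46}$ ($w = \frac{1}{1 - 47} = \frac{1}{-46} = - \frac{1}{46} \approx -0.021739$)
$w - X = - \frac{1}{46} - 85 = - \frac{3911}{46}$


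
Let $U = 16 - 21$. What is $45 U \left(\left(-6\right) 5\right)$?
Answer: $6750$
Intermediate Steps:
$U = -5$
$45 U \left(\left(-6\right) 5\right) = 45 \left(-5\right) \left(\left(-6\right) 5\right) = \left(-225\right) \left(-30\right) = 6750$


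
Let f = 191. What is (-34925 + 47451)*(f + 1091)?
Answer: 16058332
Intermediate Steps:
(-34925 + 47451)*(f + 1091) = (-34925 + 47451)*(191 + 1091) = 12526*1282 = 16058332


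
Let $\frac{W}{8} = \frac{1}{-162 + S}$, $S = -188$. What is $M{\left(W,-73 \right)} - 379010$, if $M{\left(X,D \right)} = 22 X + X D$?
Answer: $- \frac{66326546}{175} \approx -3.7901 \cdot 10^{5}$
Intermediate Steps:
$W = - \frac{4}{175}$ ($W = \frac{8}{-162 - 188} = \frac{8}{-350} = 8 \left(- \frac{1}{350}\right) = - \frac{4}{175} \approx -0.022857$)
$M{\left(X,D \right)} = 22 X + D X$
$M{\left(W,-73 \right)} - 379010 = - \frac{4 \left(22 - 73\right)}{175} - 379010 = \left(- \frac{4}{175}\right) \left(-51\right) - 379010 = \frac{204}{175} - 379010 = - \frac{66326546}{175}$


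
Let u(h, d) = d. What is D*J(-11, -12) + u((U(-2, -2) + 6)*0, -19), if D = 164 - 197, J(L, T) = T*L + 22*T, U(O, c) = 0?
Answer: 4337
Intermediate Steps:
J(L, T) = 22*T + L*T (J(L, T) = L*T + 22*T = 22*T + L*T)
D = -33
D*J(-11, -12) + u((U(-2, -2) + 6)*0, -19) = -(-396)*(22 - 11) - 19 = -(-396)*11 - 19 = -33*(-132) - 19 = 4356 - 19 = 4337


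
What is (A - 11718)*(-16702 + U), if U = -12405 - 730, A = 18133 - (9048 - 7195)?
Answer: -136116394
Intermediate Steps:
A = 16280 (A = 18133 - 1*1853 = 18133 - 1853 = 16280)
U = -13135
(A - 11718)*(-16702 + U) = (16280 - 11718)*(-16702 - 13135) = 4562*(-29837) = -136116394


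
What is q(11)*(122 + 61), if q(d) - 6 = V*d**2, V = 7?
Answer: 156099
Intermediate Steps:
q(d) = 6 + 7*d**2
q(11)*(122 + 61) = (6 + 7*11**2)*(122 + 61) = (6 + 7*121)*183 = (6 + 847)*183 = 853*183 = 156099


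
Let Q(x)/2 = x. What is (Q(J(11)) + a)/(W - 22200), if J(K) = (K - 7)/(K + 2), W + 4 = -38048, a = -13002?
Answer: 84509/391638 ≈ 0.21578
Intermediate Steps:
W = -38052 (W = -4 - 38048 = -38052)
J(K) = (-7 + K)/(2 + K)
Q(x) = 2*x
(Q(J(11)) + a)/(W - 22200) = (2*((-7 + 11)/(2 + 11)) - 13002)/(-38052 - 22200) = (2*(4/13) - 13002)/(-60252) = (2*((1/13)*4) - 13002)*(-1/60252) = (2*(4/13) - 13002)*(-1/60252) = (8/13 - 13002)*(-1/60252) = -169018/13*(-1/60252) = 84509/391638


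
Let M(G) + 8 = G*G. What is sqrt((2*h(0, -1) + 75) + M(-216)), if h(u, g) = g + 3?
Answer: sqrt(46727) ≈ 216.16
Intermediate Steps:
h(u, g) = 3 + g
M(G) = -8 + G**2 (M(G) = -8 + G*G = -8 + G**2)
sqrt((2*h(0, -1) + 75) + M(-216)) = sqrt((2*(3 - 1) + 75) + (-8 + (-216)**2)) = sqrt((2*2 + 75) + (-8 + 46656)) = sqrt((4 + 75) + 46648) = sqrt(79 + 46648) = sqrt(46727)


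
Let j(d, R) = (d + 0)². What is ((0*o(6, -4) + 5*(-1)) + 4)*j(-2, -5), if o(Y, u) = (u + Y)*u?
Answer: -4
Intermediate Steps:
o(Y, u) = u*(Y + u) (o(Y, u) = (Y + u)*u = u*(Y + u))
j(d, R) = d²
((0*o(6, -4) + 5*(-1)) + 4)*j(-2, -5) = ((0*(-4*(6 - 4)) + 5*(-1)) + 4)*(-2)² = ((0*(-4*2) - 5) + 4)*4 = ((0*(-8) - 5) + 4)*4 = ((0 - 5) + 4)*4 = (-5 + 4)*4 = -1*4 = -4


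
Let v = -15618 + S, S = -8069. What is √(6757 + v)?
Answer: I*√16930 ≈ 130.12*I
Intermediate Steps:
v = -23687 (v = -15618 - 8069 = -23687)
√(6757 + v) = √(6757 - 23687) = √(-16930) = I*√16930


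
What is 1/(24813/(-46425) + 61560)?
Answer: 15475/952632729 ≈ 1.6244e-5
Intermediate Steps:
1/(24813/(-46425) + 61560) = 1/(24813*(-1/46425) + 61560) = 1/(-8271/15475 + 61560) = 1/(952632729/15475) = 15475/952632729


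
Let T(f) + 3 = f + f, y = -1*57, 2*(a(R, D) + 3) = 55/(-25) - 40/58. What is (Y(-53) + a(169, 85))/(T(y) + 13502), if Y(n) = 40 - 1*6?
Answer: 8571/3881650 ≈ 0.0022081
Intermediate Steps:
a(R, D) = -1289/290 (a(R, D) = -3 + (55/(-25) - 40/58)/2 = -3 + (55*(-1/25) - 40*1/58)/2 = -3 + (-11/5 - 20/29)/2 = -3 + (1/2)*(-419/145) = -3 - 419/290 = -1289/290)
Y(n) = 34 (Y(n) = 40 - 6 = 34)
y = -57
T(f) = -3 + 2*f (T(f) = -3 + (f + f) = -3 + 2*f)
(Y(-53) + a(169, 85))/(T(y) + 13502) = (34 - 1289/290)/((-3 + 2*(-57)) + 13502) = 8571/(290*((-3 - 114) + 13502)) = 8571/(290*(-117 + 13502)) = (8571/290)/13385 = (8571/290)*(1/13385) = 8571/3881650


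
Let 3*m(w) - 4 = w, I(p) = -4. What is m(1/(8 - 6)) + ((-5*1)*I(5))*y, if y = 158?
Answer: 6323/2 ≈ 3161.5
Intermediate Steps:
m(w) = 4/3 + w/3
m(1/(8 - 6)) + ((-5*1)*I(5))*y = (4/3 + 1/(3*(8 - 6))) + (-5*1*(-4))*158 = (4/3 + (1/3)/2) - 5*(-4)*158 = (4/3 + (1/3)*(1/2)) + 20*158 = (4/3 + 1/6) + 3160 = 3/2 + 3160 = 6323/2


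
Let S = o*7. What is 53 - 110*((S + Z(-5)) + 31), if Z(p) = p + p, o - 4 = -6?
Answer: -717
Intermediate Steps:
o = -2 (o = 4 - 6 = -2)
S = -14 (S = -2*7 = -14)
Z(p) = 2*p
53 - 110*((S + Z(-5)) + 31) = 53 - 110*((-14 + 2*(-5)) + 31) = 53 - 110*((-14 - 10) + 31) = 53 - 110*(-24 + 31) = 53 - 110*7 = 53 - 770 = -717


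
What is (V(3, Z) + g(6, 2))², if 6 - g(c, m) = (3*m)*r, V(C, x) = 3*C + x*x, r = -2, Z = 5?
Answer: 2704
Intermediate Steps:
V(C, x) = x² + 3*C (V(C, x) = 3*C + x² = x² + 3*C)
g(c, m) = 6 + 6*m (g(c, m) = 6 - 3*m*(-2) = 6 - (-6)*m = 6 + 6*m)
(V(3, Z) + g(6, 2))² = ((5² + 3*3) + (6 + 6*2))² = ((25 + 9) + (6 + 12))² = (34 + 18)² = 52² = 2704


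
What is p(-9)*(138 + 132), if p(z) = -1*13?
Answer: -3510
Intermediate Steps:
p(z) = -13
p(-9)*(138 + 132) = -13*(138 + 132) = -13*270 = -3510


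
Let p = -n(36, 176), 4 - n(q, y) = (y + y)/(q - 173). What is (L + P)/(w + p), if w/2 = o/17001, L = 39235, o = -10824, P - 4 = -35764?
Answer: -2697917025/6088892 ≈ -443.09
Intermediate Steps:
P = -35760 (P = 4 - 35764 = -35760)
n(q, y) = 4 - 2*y/(-173 + q) (n(q, y) = 4 - (y + y)/(q - 173) = 4 - 2*y/(-173 + q))
w = -7216/5667 (w = 2*(-10824/17001) = 2*(-10824*1/17001) = 2*(-3608/5667) = -7216/5667 ≈ -1.2733)
p = -900/137 (p = -2*(-346 - 1*176 + 2*36)/(-173 + 36) = -2*(-346 - 176 + 72)/(-137) = -2*(-1)*(-450)/137 = -1*900/137 = -900/137 ≈ -6.5693)
(L + P)/(w + p) = (39235 - 35760)/(-7216/5667 - 900/137) = 3475/(-6088892/776379) = 3475*(-776379/6088892) = -2697917025/6088892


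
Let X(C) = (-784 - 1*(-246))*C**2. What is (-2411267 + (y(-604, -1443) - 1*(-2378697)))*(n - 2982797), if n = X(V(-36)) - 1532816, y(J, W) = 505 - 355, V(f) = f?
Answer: 169000953620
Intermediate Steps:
X(C) = -538*C**2 (X(C) = (-784 + 246)*C**2 = -538*C**2)
y(J, W) = 150
n = -2230064 (n = -538*(-36)**2 - 1532816 = -538*1296 - 1532816 = -697248 - 1532816 = -2230064)
(-2411267 + (y(-604, -1443) - 1*(-2378697)))*(n - 2982797) = (-2411267 + (150 - 1*(-2378697)))*(-2230064 - 2982797) = (-2411267 + (150 + 2378697))*(-5212861) = (-2411267 + 2378847)*(-5212861) = -32420*(-5212861) = 169000953620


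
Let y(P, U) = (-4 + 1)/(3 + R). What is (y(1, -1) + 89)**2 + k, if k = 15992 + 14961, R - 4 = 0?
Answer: 1901097/49 ≈ 38798.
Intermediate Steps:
R = 4 (R = 4 + 0 = 4)
y(P, U) = -3/7 (y(P, U) = (-4 + 1)/(3 + 4) = -3/7)
k = 30953
(y(1, -1) + 89)**2 + k = (-3/7 + 89)**2 + 30953 = (620/7)**2 + 30953 = 384400/49 + 30953 = 1901097/49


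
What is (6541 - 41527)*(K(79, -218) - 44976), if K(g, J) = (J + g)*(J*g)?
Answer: -82177985652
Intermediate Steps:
K(g, J) = J*g*(J + g)
(6541 - 41527)*(K(79, -218) - 44976) = (6541 - 41527)*(-218*79*(-218 + 79) - 44976) = -34986*(-218*79*(-139) - 44976) = -34986*(2393858 - 44976) = -34986*2348882 = -82177985652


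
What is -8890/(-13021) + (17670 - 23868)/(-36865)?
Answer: 408434008/480019165 ≈ 0.85087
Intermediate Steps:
-8890/(-13021) + (17670 - 23868)/(-36865) = -8890*(-1/13021) - 6198*(-1/36865) = 8890/13021 + 6198/36865 = 408434008/480019165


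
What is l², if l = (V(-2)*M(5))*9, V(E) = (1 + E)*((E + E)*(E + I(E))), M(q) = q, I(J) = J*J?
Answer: 129600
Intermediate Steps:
I(J) = J²
V(E) = 2*E*(1 + E)*(E + E²) (V(E) = (1 + E)*((E + E)*(E + E²)) = (1 + E)*((2*E)*(E + E²)) = (1 + E)*(2*E*(E + E²)) = 2*E*(1 + E)*(E + E²))
l = 360 (l = ((2*(-2)²*(1 + (-2)² + 2*(-2)))*5)*9 = ((2*4*(1 + 4 - 4))*5)*9 = ((2*4*1)*5)*9 = (8*5)*9 = 40*9 = 360)
l² = 360² = 129600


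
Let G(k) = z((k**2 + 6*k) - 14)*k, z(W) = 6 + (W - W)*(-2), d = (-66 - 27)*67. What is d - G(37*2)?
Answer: -6675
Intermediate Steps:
d = -6231 (d = -93*67 = -6231)
z(W) = 6 (z(W) = 6 + 0*(-2) = 6 + 0 = 6)
G(k) = 6*k
d - G(37*2) = -6231 - 6*37*2 = -6231 - 6*74 = -6231 - 1*444 = -6231 - 444 = -6675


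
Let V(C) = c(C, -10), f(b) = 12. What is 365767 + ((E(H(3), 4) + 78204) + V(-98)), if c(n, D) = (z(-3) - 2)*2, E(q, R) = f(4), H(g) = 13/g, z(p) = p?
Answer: 443973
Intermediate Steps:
E(q, R) = 12
c(n, D) = -10 (c(n, D) = (-3 - 2)*2 = -5*2 = -10)
V(C) = -10
365767 + ((E(H(3), 4) + 78204) + V(-98)) = 365767 + ((12 + 78204) - 10) = 365767 + (78216 - 10) = 365767 + 78206 = 443973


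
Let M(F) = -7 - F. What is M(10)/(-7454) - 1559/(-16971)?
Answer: 11909293/126501834 ≈ 0.094143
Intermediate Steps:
M(10)/(-7454) - 1559/(-16971) = (-7 - 1*10)/(-7454) - 1559/(-16971) = (-7 - 10)*(-1/7454) - 1559*(-1/16971) = -17*(-1/7454) + 1559/16971 = 17/7454 + 1559/16971 = 11909293/126501834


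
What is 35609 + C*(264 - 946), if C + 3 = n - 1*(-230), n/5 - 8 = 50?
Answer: -316985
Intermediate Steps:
n = 290 (n = 40 + 5*50 = 40 + 250 = 290)
C = 517 (C = -3 + (290 - 1*(-230)) = -3 + (290 + 230) = -3 + 520 = 517)
35609 + C*(264 - 946) = 35609 + 517*(264 - 946) = 35609 + 517*(-682) = 35609 - 352594 = -316985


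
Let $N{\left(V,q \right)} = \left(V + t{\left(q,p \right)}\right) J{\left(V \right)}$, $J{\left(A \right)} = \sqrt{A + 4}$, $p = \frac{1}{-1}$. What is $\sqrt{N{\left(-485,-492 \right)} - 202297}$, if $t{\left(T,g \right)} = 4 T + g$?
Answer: $\sqrt{-202297 - 2454 i \sqrt{481}} \approx 59.317 - 453.67 i$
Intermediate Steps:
$p = -1$
$t{\left(T,g \right)} = g + 4 T$
$J{\left(A \right)} = \sqrt{4 + A}$
$N{\left(V,q \right)} = \sqrt{4 + V} \left(-1 + V + 4 q\right)$ ($N{\left(V,q \right)} = \left(V + \left(-1 + 4 q\right)\right) \sqrt{4 + V} = \left(-1 + V + 4 q\right) \sqrt{4 + V} = \sqrt{4 + V} \left(-1 + V + 4 q\right)$)
$\sqrt{N{\left(-485,-492 \right)} - 202297} = \sqrt{\sqrt{4 - 485} \left(-1 - 485 + 4 \left(-492\right)\right) - 202297} = \sqrt{\sqrt{-481} \left(-1 - 485 - 1968\right) - 202297} = \sqrt{i \sqrt{481} \left(-2454\right) - 202297} = \sqrt{- 2454 i \sqrt{481} - 202297} = \sqrt{-202297 - 2454 i \sqrt{481}}$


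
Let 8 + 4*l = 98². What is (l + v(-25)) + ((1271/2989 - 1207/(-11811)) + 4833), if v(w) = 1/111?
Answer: 9447239780477/1306213923 ≈ 7232.5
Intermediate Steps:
v(w) = 1/111
l = 2399 (l = -2 + (¼)*98² = -2 + (¼)*9604 = -2 + 2401 = 2399)
(l + v(-25)) + ((1271/2989 - 1207/(-11811)) + 4833) = (2399 + 1/111) + ((1271/2989 - 1207/(-11811)) + 4833) = 266290/111 + ((1271*(1/2989) - 1207*(-1/11811)) + 4833) = 266290/111 + ((1271/2989 + 1207/11811) + 4833) = 266290/111 + (18619504/35303079 + 4833) = 266290/111 + 170638400311/35303079 = 9447239780477/1306213923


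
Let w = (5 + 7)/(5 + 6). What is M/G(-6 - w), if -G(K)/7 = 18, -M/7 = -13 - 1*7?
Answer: -10/9 ≈ -1.1111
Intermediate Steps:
M = 140 (M = -7*(-13 - 1*7) = -7*(-13 - 7) = -7*(-20) = 140)
w = 12/11 ≈ 1.0909
G(K) = -126 (G(K) = -7*18 = -126)
M/G(-6 - w) = 140/(-126) = 140*(-1/126) = -10/9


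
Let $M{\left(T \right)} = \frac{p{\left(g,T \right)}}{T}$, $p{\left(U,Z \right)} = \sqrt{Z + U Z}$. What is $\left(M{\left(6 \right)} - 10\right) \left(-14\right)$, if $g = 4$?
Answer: $140 - \frac{7 \sqrt{30}}{3} \approx 127.22$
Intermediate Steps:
$M{\left(T \right)} = \frac{\sqrt{5}}{\sqrt{T}}$ ($M{\left(T \right)} = \frac{\sqrt{T \left(1 + 4\right)}}{T} = \frac{\sqrt{T 5}}{T} = \frac{\sqrt{5 T}}{T} = \frac{\sqrt{5} \sqrt{T}}{T} = \frac{\sqrt{5}}{\sqrt{T}}$)
$\left(M{\left(6 \right)} - 10\right) \left(-14\right) = \left(\frac{\sqrt{5}}{\sqrt{6}} - 10\right) \left(-14\right) = \left(\sqrt{5} \frac{\sqrt{6}}{6} - 10\right) \left(-14\right) = \left(\frac{\sqrt{30}}{6} - 10\right) \left(-14\right) = \left(-10 + \frac{\sqrt{30}}{6}\right) \left(-14\right) = 140 - \frac{7 \sqrt{30}}{3}$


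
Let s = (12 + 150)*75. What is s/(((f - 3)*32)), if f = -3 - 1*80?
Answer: -6075/1376 ≈ -4.4150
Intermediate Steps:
f = -83 (f = -3 - 80 = -83)
s = 12150 (s = 162*75 = 12150)
s/(((f - 3)*32)) = 12150/(((-83 - 3)*32)) = 12150/((-86*32)) = 12150/(-2752) = 12150*(-1/2752) = -6075/1376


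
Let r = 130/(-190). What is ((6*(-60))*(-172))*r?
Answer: -804960/19 ≈ -42366.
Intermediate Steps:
r = -13/19 (r = 130*(-1/190) = -13/19 ≈ -0.68421)
((6*(-60))*(-172))*r = ((6*(-60))*(-172))*(-13/19) = -360*(-172)*(-13/19) = 61920*(-13/19) = -804960/19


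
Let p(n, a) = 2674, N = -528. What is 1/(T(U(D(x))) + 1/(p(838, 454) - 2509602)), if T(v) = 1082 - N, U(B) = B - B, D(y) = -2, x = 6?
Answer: 2506928/4036154079 ≈ 0.00062112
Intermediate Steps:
U(B) = 0
T(v) = 1610 (T(v) = 1082 - 1*(-528) = 1082 + 528 = 1610)
1/(T(U(D(x))) + 1/(p(838, 454) - 2509602)) = 1/(1610 + 1/(2674 - 2509602)) = 1/(1610 + 1/(-2506928)) = 1/(1610 - 1/2506928) = 1/(4036154079/2506928) = 2506928/4036154079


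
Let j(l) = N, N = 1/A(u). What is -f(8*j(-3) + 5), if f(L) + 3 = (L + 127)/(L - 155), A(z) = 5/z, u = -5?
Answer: 299/79 ≈ 3.7848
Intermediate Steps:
N = -1 (N = 1/(5/(-5)) = 1/(5*(-1/5)) = 1/(-1) = -1)
j(l) = -1
f(L) = -3 + (127 + L)/(-155 + L) (f(L) = -3 + (L + 127)/(L - 155) = -3 + (127 + L)/(-155 + L))
-f(8*j(-3) + 5) = -2*(296 - (8*(-1) + 5))/(-155 + (8*(-1) + 5)) = -2*(296 - (-8 + 5))/(-155 + (-8 + 5)) = -2*(296 - 1*(-3))/(-155 - 3) = -2*(296 + 3)/(-158) = -2*(-1)*299/158 = -1*(-299/79) = 299/79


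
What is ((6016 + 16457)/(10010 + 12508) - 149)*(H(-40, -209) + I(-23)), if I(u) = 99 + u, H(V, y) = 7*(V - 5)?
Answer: 88501939/2502 ≈ 35373.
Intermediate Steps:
H(V, y) = -35 + 7*V (H(V, y) = 7*(-5 + V) = -35 + 7*V)
((6016 + 16457)/(10010 + 12508) - 149)*(H(-40, -209) + I(-23)) = ((6016 + 16457)/(10010 + 12508) - 149)*((-35 + 7*(-40)) + (99 - 23)) = (22473/22518 - 149)*((-35 - 280) + 76) = (22473*(1/22518) - 149)*(-315 + 76) = (2497/2502 - 149)*(-239) = -370301/2502*(-239) = 88501939/2502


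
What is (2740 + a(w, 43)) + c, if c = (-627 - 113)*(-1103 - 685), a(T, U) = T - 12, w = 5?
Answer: 1325853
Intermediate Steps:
a(T, U) = -12 + T
c = 1323120 (c = -740*(-1788) = 1323120)
(2740 + a(w, 43)) + c = (2740 + (-12 + 5)) + 1323120 = (2740 - 7) + 1323120 = 2733 + 1323120 = 1325853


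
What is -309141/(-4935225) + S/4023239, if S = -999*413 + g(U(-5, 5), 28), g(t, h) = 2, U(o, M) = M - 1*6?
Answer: -264150559642/6618529897925 ≈ -0.039911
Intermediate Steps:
U(o, M) = -6 + M (U(o, M) = M - 6 = -6 + M)
S = -412585 (S = -999*413 + 2 = -412587 + 2 = -412585)
-309141/(-4935225) + S/4023239 = -309141/(-4935225) - 412585/4023239 = -309141*(-1/4935225) - 412585*1/4023239 = 103047/1645075 - 412585/4023239 = -264150559642/6618529897925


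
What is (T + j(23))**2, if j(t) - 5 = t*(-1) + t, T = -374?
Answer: 136161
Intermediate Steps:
j(t) = 5 (j(t) = 5 + (t*(-1) + t) = 5 + (-t + t) = 5 + 0 = 5)
(T + j(23))**2 = (-374 + 5)**2 = (-369)**2 = 136161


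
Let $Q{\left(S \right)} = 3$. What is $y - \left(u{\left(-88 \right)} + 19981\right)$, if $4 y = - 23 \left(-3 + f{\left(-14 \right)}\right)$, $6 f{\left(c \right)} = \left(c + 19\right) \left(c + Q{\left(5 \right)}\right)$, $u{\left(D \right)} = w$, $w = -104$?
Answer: $- \frac{475369}{24} \approx -19807.0$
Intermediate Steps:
$u{\left(D \right)} = -104$
$f{\left(c \right)} = \frac{\left(3 + c\right) \left(19 + c\right)}{6}$ ($f{\left(c \right)} = \frac{\left(c + 19\right) \left(c + 3\right)}{6} = \frac{\left(19 + c\right) \left(3 + c\right)}{6} = \frac{\left(3 + c\right) \left(19 + c\right)}{6}$)
$y = \frac{1679}{24}$ ($y = \frac{\left(-23\right) \left(-3 + \left(\frac{19}{2} + \frac{\left(-14\right)^{2}}{6} + \frac{11}{3} \left(-14\right)\right)\right)}{4} = \frac{\left(-23\right) \left(-3 + \left(\frac{19}{2} + \frac{1}{6} \cdot 196 - \frac{154}{3}\right)\right)}{4} = \frac{\left(-23\right) \left(-3 + \left(\frac{19}{2} + \frac{98}{3} - \frac{154}{3}\right)\right)}{4} = \frac{\left(-23\right) \left(-3 - \frac{55}{6}\right)}{4} = \frac{\left(-23\right) \left(- \frac{73}{6}\right)}{4} = \frac{1}{4} \cdot \frac{1679}{6} = \frac{1679}{24} \approx 69.958$)
$y - \left(u{\left(-88 \right)} + 19981\right) = \frac{1679}{24} - \left(-104 + 19981\right) = \frac{1679}{24} - 19877 = - \frac{475369}{24}$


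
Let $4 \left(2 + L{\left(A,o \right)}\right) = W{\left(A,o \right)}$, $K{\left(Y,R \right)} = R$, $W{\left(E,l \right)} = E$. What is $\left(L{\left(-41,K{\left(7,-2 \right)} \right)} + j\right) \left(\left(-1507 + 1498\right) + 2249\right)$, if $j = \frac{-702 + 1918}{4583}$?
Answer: $- \frac{123033680}{4583} \approx -26846.0$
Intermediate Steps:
$L{\left(A,o \right)} = -2 + \frac{A}{4}$
$j = \frac{1216}{4583}$ ($j = 1216 \cdot \frac{1}{4583} = \frac{1216}{4583} \approx 0.26533$)
$\left(L{\left(-41,K{\left(7,-2 \right)} \right)} + j\right) \left(\left(-1507 + 1498\right) + 2249\right) = \left(\left(-2 + \frac{1}{4} \left(-41\right)\right) + \frac{1216}{4583}\right) \left(\left(-1507 + 1498\right) + 2249\right) = \left(\left(-2 - \frac{41}{4}\right) + \frac{1216}{4583}\right) \left(-9 + 2249\right) = \left(- \frac{49}{4} + \frac{1216}{4583}\right) 2240 = \left(- \frac{219703}{18332}\right) 2240 = - \frac{123033680}{4583}$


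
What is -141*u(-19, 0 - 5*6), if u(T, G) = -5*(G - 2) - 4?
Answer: -21996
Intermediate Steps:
u(T, G) = 6 - 5*G (u(T, G) = -5*(-2 + G) - 4 = (10 - 5*G) - 4 = 6 - 5*G)
-141*u(-19, 0 - 5*6) = -141*(6 - 5*(0 - 5*6)) = -141*(6 - 5*(0 - 30)) = -141*(6 - 5*(-30)) = -141*(6 + 150) = -141*156 = -21996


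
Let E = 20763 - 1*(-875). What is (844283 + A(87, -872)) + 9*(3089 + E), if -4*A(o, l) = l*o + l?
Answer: 1086010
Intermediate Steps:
E = 21638 (E = 20763 + 875 = 21638)
A(o, l) = -l/4 - l*o/4 (A(o, l) = -(l*o + l)/4 = -(l + l*o)/4 = -l/4 - l*o/4)
(844283 + A(87, -872)) + 9*(3089 + E) = (844283 - ¼*(-872)*(1 + 87)) + 9*(3089 + 21638) = (844283 - ¼*(-872)*88) + 9*24727 = (844283 + 19184) + 222543 = 863467 + 222543 = 1086010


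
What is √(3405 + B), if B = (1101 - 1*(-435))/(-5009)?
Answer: 3*√9491559109/5009 ≈ 58.350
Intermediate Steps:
B = -1536/5009 (B = (1101 + 435)*(-1/5009) = 1536*(-1/5009) = -1536/5009 ≈ -0.30665)
√(3405 + B) = √(3405 - 1536/5009) = √(17054109/5009) = 3*√9491559109/5009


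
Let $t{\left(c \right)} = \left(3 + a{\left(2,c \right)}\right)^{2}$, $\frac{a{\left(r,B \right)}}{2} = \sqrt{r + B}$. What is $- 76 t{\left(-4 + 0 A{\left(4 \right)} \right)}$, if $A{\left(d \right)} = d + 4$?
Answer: $-76 - 912 i \sqrt{2} \approx -76.0 - 1289.8 i$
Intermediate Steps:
$A{\left(d \right)} = 4 + d$
$a{\left(r,B \right)} = 2 \sqrt{B + r}$ ($a{\left(r,B \right)} = 2 \sqrt{r + B} = 2 \sqrt{B + r}$)
$t{\left(c \right)} = \left(3 + 2 \sqrt{2 + c}\right)^{2}$ ($t{\left(c \right)} = \left(3 + 2 \sqrt{c + 2}\right)^{2} = \left(3 + 2 \sqrt{2 + c}\right)^{2}$)
$- 76 t{\left(-4 + 0 A{\left(4 \right)} \right)} = - 76 \left(3 + 2 \sqrt{2 - \left(4 + 0 \left(4 + 4\right)\right)}\right)^{2} = - 76 \left(3 + 2 \sqrt{2 + \left(-4 + 0 \cdot 8\right)}\right)^{2} = - 76 \left(3 + 2 \sqrt{2 + \left(-4 + 0\right)}\right)^{2} = - 76 \left(3 + 2 \sqrt{2 - 4}\right)^{2} = - 76 \left(3 + 2 \sqrt{-2}\right)^{2} = - 76 \left(3 + 2 i \sqrt{2}\right)^{2}$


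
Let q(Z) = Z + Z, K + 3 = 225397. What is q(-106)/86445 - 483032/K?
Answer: -20901742384/9742092165 ≈ -2.1455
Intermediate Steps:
K = 225394 (K = -3 + 225397 = 225394)
q(Z) = 2*Z
q(-106)/86445 - 483032/K = (2*(-106))/86445 - 483032/225394 = -212*1/86445 - 483032*1/225394 = -212/86445 - 241516/112697 = -20901742384/9742092165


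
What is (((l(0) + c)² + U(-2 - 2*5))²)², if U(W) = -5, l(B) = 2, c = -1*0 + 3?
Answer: 160000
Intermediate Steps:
c = 3 (c = 0 + 3 = 3)
(((l(0) + c)² + U(-2 - 2*5))²)² = (((2 + 3)² - 5)²)² = ((5² - 5)²)² = ((25 - 5)²)² = (20²)² = 400² = 160000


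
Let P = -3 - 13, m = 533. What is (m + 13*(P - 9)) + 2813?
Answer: 3021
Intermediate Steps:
P = -16
(m + 13*(P - 9)) + 2813 = (533 + 13*(-16 - 9)) + 2813 = (533 + 13*(-25)) + 2813 = (533 - 325) + 2813 = 208 + 2813 = 3021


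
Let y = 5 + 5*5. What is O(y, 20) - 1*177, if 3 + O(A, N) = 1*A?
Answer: -150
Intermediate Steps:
y = 30 (y = 5 + 25 = 30)
O(A, N) = -3 + A (O(A, N) = -3 + 1*A = -3 + A)
O(y, 20) - 1*177 = (-3 + 30) - 1*177 = 27 - 177 = -150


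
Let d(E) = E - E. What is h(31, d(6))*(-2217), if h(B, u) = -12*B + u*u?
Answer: 824724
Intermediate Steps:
d(E) = 0
h(B, u) = u² - 12*B (h(B, u) = -12*B + u² = u² - 12*B)
h(31, d(6))*(-2217) = (0² - 12*31)*(-2217) = (0 - 372)*(-2217) = -372*(-2217) = 824724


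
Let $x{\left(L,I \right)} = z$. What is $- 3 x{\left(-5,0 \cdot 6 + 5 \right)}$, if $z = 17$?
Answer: $-51$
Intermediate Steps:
$x{\left(L,I \right)} = 17$
$- 3 x{\left(-5,0 \cdot 6 + 5 \right)} = \left(-3\right) 17 = -51$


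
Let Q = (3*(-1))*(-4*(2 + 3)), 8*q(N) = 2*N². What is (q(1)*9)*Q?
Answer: 135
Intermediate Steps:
q(N) = N²/4 (q(N) = (2*N²)/8 = N²/4)
Q = 60 (Q = -(-12)*5 = -3*(-20) = 60)
(q(1)*9)*Q = (((¼)*1²)*9)*60 = (((¼)*1)*9)*60 = ((¼)*9)*60 = (9/4)*60 = 135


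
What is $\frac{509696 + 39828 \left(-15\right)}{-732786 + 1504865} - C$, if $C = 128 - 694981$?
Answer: $\frac{76640188809}{110297} \approx 6.9485 \cdot 10^{5}$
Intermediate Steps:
$C = -694853$ ($C = 128 - 694981 = -694853$)
$\frac{509696 + 39828 \left(-15\right)}{-732786 + 1504865} - C = \frac{509696 + 39828 \left(-15\right)}{-732786 + 1504865} - -694853 = \frac{509696 - 597420}{772079} + 694853 = \left(-87724\right) \frac{1}{772079} + 694853 = - \frac{12532}{110297} + 694853 = \frac{76640188809}{110297}$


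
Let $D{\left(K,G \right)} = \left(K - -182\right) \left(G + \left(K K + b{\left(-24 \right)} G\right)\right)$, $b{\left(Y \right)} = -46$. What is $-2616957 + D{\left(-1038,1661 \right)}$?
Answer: $-860927301$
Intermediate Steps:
$D{\left(K,G \right)} = \left(182 + K\right) \left(K^{2} - 45 G\right)$ ($D{\left(K,G \right)} = \left(K - -182\right) \left(G - \left(46 G - K K\right)\right) = \left(K + 182\right) \left(G - \left(- K^{2} + 46 G\right)\right) = \left(182 + K\right) \left(K^{2} - 45 G\right)$)
$-2616957 + D{\left(-1038,1661 \right)} = -2616957 + \left(\left(-1038\right)^{3} - 13603590 + 182 \left(-1038\right)^{2} - 74745 \left(-1038\right)\right) = -2616957 + \left(-1118386872 - 13603590 + 182 \cdot 1077444 + 77585310\right) = -2616957 + \left(-1118386872 - 13603590 + 196094808 + 77585310\right) = -2616957 - 858310344 = -860927301$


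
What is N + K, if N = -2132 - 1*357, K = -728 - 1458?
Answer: -4675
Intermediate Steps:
K = -2186
N = -2489 (N = -2132 - 357 = -2489)
N + K = -2489 - 2186 = -4675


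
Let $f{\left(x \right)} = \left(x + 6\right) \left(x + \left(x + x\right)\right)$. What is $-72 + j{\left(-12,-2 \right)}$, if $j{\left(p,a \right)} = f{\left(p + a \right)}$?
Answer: $264$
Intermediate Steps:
$f{\left(x \right)} = 3 x \left(6 + x\right)$ ($f{\left(x \right)} = \left(6 + x\right) \left(x + 2 x\right) = \left(6 + x\right) 3 x = 3 x \left(6 + x\right)$)
$j{\left(p,a \right)} = 3 \left(a + p\right) \left(6 + a + p\right)$ ($j{\left(p,a \right)} = 3 \left(p + a\right) \left(6 + \left(p + a\right)\right) = 3 \left(a + p\right) \left(6 + \left(a + p\right)\right) = 3 \left(a + p\right) \left(6 + a + p\right)$)
$-72 + j{\left(-12,-2 \right)} = -72 + 3 \left(-2 - 12\right) \left(6 - 2 - 12\right) = -72 + 3 \left(-14\right) \left(-8\right) = -72 + 336 = 264$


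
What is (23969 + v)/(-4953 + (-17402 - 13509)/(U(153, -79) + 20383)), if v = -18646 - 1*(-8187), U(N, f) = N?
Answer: -277441360/101745719 ≈ -2.7268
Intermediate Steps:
v = -10459 (v = -18646 + 8187 = -10459)
(23969 + v)/(-4953 + (-17402 - 13509)/(U(153, -79) + 20383)) = (23969 - 10459)/(-4953 + (-17402 - 13509)/(153 + 20383)) = 13510/(-4953 - 30911/20536) = 13510/(-101745719/20536) = 13510*(-20536/101745719) = -277441360/101745719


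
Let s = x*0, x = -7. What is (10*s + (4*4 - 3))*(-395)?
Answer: -5135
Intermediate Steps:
s = 0 (s = -7*0 = 0)
(10*s + (4*4 - 3))*(-395) = (10*0 + (4*4 - 3))*(-395) = (0 + (16 - 3))*(-395) = (0 + 13)*(-395) = 13*(-395) = -5135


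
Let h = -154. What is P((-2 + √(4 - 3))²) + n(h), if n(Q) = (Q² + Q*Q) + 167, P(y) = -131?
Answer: 47468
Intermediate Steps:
n(Q) = 167 + 2*Q² (n(Q) = (Q² + Q²) + 167 = 2*Q² + 167 = 167 + 2*Q²)
P((-2 + √(4 - 3))²) + n(h) = -131 + (167 + 2*(-154)²) = -131 + (167 + 2*23716) = -131 + (167 + 47432) = -131 + 47599 = 47468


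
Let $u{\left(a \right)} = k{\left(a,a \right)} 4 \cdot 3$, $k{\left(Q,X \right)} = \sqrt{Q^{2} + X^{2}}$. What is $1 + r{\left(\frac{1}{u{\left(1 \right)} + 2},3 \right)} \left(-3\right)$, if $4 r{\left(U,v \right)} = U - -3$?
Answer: $- \frac{707}{568} - \frac{9 \sqrt{2}}{284} \approx -1.2895$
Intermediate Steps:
$u{\left(a \right)} = 12 \sqrt{2} \sqrt{a^{2}}$ ($u{\left(a \right)} = \sqrt{a^{2} + a^{2}} \cdot 4 \cdot 3 = \sqrt{2 a^{2}} \cdot 4 \cdot 3 = \sqrt{2} \sqrt{a^{2}} \cdot 4 \cdot 3 = 4 \sqrt{2} \sqrt{a^{2}} \cdot 3 = 12 \sqrt{2} \sqrt{a^{2}}$)
$r{\left(U,v \right)} = \frac{3}{4} + \frac{U}{4}$ ($r{\left(U,v \right)} = \frac{U - -3}{4} = \frac{U + 3}{4} = \frac{3 + U}{4} = \frac{3}{4} + \frac{U}{4}$)
$1 + r{\left(\frac{1}{u{\left(1 \right)} + 2},3 \right)} \left(-3\right) = 1 + \left(\frac{3}{4} + \frac{1}{4 \left(12 \sqrt{2} \sqrt{1^{2}} + 2\right)}\right) \left(-3\right) = 1 + \left(\frac{3}{4} + \frac{1}{4 \left(12 \sqrt{2} \sqrt{1} + 2\right)}\right) \left(-3\right) = 1 + \left(\frac{3}{4} + \frac{1}{4 \left(12 \sqrt{2} \cdot 1 + 2\right)}\right) \left(-3\right) = 1 + \left(\frac{3}{4} + \frac{1}{4 \left(12 \sqrt{2} + 2\right)}\right) \left(-3\right) = 1 + \left(\frac{3}{4} + \frac{1}{4 \left(2 + 12 \sqrt{2}\right)}\right) \left(-3\right) = 1 - \left(\frac{9}{4} + \frac{3}{4 \left(2 + 12 \sqrt{2}\right)}\right) = - \frac{5}{4} - \frac{3}{4 \left(2 + 12 \sqrt{2}\right)}$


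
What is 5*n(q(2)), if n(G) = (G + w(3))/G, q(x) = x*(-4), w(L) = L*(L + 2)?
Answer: -35/8 ≈ -4.3750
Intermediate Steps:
w(L) = L*(2 + L)
q(x) = -4*x
n(G) = (15 + G)/G (n(G) = (G + 3*(2 + 3))/G = (G + 3*5)/G = (G + 15)/G = (15 + G)/G)
5*n(q(2)) = 5*((15 - 4*2)/((-4*2))) = 5*((15 - 8)/(-8)) = 5*(-⅛*7) = 5*(-7/8) = -35/8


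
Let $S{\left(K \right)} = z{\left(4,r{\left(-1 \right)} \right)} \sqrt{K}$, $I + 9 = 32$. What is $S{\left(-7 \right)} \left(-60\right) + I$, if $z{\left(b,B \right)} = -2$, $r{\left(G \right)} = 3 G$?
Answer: $23 + 120 i \sqrt{7} \approx 23.0 + 317.49 i$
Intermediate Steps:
$I = 23$ ($I = -9 + 32 = 23$)
$S{\left(K \right)} = - 2 \sqrt{K}$
$S{\left(-7 \right)} \left(-60\right) + I = - 2 \sqrt{-7} \left(-60\right) + 23 = - 2 i \sqrt{7} \left(-60\right) + 23 = 120 i \sqrt{7} + 23 = 23 + 120 i \sqrt{7}$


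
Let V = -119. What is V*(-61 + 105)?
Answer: -5236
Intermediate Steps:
V*(-61 + 105) = -119*(-61 + 105) = -119*44 = -5236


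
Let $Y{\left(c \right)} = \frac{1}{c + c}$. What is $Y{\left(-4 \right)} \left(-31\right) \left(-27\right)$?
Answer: $- \frac{837}{8} \approx -104.63$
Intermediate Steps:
$Y{\left(c \right)} = \frac{1}{2 c}$
$Y{\left(-4 \right)} \left(-31\right) \left(-27\right) = \frac{1}{2 \left(-4\right)} \left(-31\right) \left(-27\right) = \frac{1}{2} \left(- \frac{1}{4}\right) \left(-31\right) \left(-27\right) = \left(- \frac{1}{8}\right) \left(-31\right) \left(-27\right) = \frac{31}{8} \left(-27\right) = - \frac{837}{8}$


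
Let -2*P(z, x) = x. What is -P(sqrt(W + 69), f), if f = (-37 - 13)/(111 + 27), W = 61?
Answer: -25/138 ≈ -0.18116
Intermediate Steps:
f = -25/69 (f = -50/138 = -50*1/138 = -25/69 ≈ -0.36232)
P(z, x) = -x/2
-P(sqrt(W + 69), f) = -(-1)*(-25)/(2*69) = -1*25/138 = -25/138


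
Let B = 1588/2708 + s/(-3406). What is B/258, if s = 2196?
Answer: -67255/297456198 ≈ -0.00022610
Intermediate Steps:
B = -67255/1152931 (B = 1588/2708 + 2196/(-3406) = 1588*(1/2708) + 2196*(-1/3406) = 397/677 - 1098/1703 = -67255/1152931 ≈ -0.058334)
B/258 = -67255/1152931/258 = -67255/1152931*1/258 = -67255/297456198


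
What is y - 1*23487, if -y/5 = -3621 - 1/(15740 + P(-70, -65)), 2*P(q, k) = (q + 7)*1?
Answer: -169086284/31417 ≈ -5382.0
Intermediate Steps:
P(q, k) = 7/2 + q/2 (P(q, k) = ((q + 7)*1)/2 = ((7 + q)*1)/2 = (7 + q)/2 = 7/2 + q/2)
y = 568804795/31417 (y = -5*(-3621 - 1/(15740 + (7/2 + (½)*(-70)))) = -5*(-3621 - 1/(15740 + (7/2 - 35))) = -5*(-3621 - 1/(15740 - 63/2)) = -5*(-3621 - 1/31417/2) = -5*(-3621 - 1*2/31417) = -5*(-3621 - 2/31417) = -5*(-113760959/31417) = 568804795/31417 ≈ 18105.)
y - 1*23487 = 568804795/31417 - 1*23487 = 568804795/31417 - 23487 = -169086284/31417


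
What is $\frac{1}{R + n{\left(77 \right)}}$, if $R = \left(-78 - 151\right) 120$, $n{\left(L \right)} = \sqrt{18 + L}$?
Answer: $- \frac{5496}{151030061} - \frac{\sqrt{95}}{755150305} \approx -3.6403 \cdot 10^{-5}$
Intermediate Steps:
$R = -27480$ ($R = \left(-229\right) 120 = -27480$)
$\frac{1}{R + n{\left(77 \right)}} = \frac{1}{-27480 + \sqrt{18 + 77}} = \frac{1}{-27480 + \sqrt{95}}$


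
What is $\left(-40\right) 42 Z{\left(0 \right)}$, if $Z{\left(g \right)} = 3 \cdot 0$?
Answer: $0$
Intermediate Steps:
$Z{\left(g \right)} = 0$
$\left(-40\right) 42 Z{\left(0 \right)} = \left(-40\right) 42 \cdot 0 = \left(-1680\right) 0 = 0$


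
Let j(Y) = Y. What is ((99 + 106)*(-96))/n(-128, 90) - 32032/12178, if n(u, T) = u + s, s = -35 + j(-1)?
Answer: 714664/6089 ≈ 117.37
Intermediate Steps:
s = -36 (s = -35 - 1 = -36)
n(u, T) = -36 + u (n(u, T) = u - 36 = -36 + u)
((99 + 106)*(-96))/n(-128, 90) - 32032/12178 = ((99 + 106)*(-96))/(-36 - 128) - 32032/12178 = (205*(-96))/(-164) - 32032*1/12178 = -19680*(-1/164) - 16016/6089 = 120 - 16016/6089 = 714664/6089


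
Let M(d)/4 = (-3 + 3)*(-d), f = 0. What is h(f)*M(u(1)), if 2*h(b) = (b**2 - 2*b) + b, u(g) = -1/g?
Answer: 0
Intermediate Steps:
M(d) = 0 (M(d) = 4*((-3 + 3)*(-d)) = 4*(0*(-d)) = 4*0 = 0)
h(b) = b**2/2 - b/2 (h(b) = ((b**2 - 2*b) + b)/2 = (b**2 - b)/2 = b**2/2 - b/2)
h(f)*M(u(1)) = ((1/2)*0*(-1 + 0))*0 = ((1/2)*0*(-1))*0 = 0*0 = 0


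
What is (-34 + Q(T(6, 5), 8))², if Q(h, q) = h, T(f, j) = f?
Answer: 784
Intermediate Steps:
(-34 + Q(T(6, 5), 8))² = (-34 + 6)² = (-28)² = 784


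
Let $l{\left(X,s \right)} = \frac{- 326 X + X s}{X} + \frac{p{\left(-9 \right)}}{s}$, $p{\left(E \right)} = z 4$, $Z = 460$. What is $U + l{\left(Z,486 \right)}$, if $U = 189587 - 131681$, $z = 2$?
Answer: $\frac{14110042}{243} \approx 58066.0$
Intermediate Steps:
$p{\left(E \right)} = 8$ ($p{\left(E \right)} = 2 \cdot 4 = 8$)
$U = 57906$
$l{\left(X,s \right)} = \frac{8}{s} + \frac{- 326 X + X s}{X}$ ($l{\left(X,s \right)} = \frac{- 326 X + X s}{X} + \frac{8}{s} = \frac{8}{s} + \frac{- 326 X + X s}{X}$)
$U + l{\left(Z,486 \right)} = 57906 + \left(-326 + 486 + \frac{8}{486}\right) = 57906 + \left(-326 + 486 + 8 \cdot \frac{1}{486}\right) = 57906 + \left(-326 + 486 + \frac{4}{243}\right) = 57906 + \frac{38884}{243} = \frac{14110042}{243}$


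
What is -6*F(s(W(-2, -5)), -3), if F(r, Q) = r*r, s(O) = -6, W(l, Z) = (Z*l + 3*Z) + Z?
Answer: -216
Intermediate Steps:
W(l, Z) = 4*Z + Z*l (W(l, Z) = (3*Z + Z*l) + Z = 4*Z + Z*l)
F(r, Q) = r²
-6*F(s(W(-2, -5)), -3) = -6*(-6)² = -6*36 = -216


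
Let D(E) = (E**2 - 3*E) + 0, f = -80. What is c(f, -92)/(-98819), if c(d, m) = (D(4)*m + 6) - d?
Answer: 282/98819 ≈ 0.0028537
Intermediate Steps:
D(E) = E**2 - 3*E
c(d, m) = 6 - d + 4*m (c(d, m) = ((4*(-3 + 4))*m + 6) - d = ((4*1)*m + 6) - d = (4*m + 6) - d = (6 + 4*m) - d = 6 - d + 4*m)
c(f, -92)/(-98819) = (6 - 1*(-80) + 4*(-92))/(-98819) = (6 + 80 - 368)*(-1/98819) = -282*(-1/98819) = 282/98819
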